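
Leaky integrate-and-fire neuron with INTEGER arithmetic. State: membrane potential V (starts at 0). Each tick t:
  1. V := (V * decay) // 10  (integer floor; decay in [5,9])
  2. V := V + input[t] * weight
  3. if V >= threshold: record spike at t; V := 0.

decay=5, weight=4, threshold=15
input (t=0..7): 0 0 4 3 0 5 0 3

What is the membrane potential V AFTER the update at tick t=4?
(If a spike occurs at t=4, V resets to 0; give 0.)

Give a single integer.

t=0: input=0 -> V=0
t=1: input=0 -> V=0
t=2: input=4 -> V=0 FIRE
t=3: input=3 -> V=12
t=4: input=0 -> V=6
t=5: input=5 -> V=0 FIRE
t=6: input=0 -> V=0
t=7: input=3 -> V=12

Answer: 6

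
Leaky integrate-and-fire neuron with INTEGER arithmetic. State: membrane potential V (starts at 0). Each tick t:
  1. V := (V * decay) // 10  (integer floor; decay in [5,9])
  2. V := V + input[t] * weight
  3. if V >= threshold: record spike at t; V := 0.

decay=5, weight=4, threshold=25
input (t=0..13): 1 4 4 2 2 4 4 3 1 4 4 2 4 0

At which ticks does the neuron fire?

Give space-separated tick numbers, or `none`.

t=0: input=1 -> V=4
t=1: input=4 -> V=18
t=2: input=4 -> V=0 FIRE
t=3: input=2 -> V=8
t=4: input=2 -> V=12
t=5: input=4 -> V=22
t=6: input=4 -> V=0 FIRE
t=7: input=3 -> V=12
t=8: input=1 -> V=10
t=9: input=4 -> V=21
t=10: input=4 -> V=0 FIRE
t=11: input=2 -> V=8
t=12: input=4 -> V=20
t=13: input=0 -> V=10

Answer: 2 6 10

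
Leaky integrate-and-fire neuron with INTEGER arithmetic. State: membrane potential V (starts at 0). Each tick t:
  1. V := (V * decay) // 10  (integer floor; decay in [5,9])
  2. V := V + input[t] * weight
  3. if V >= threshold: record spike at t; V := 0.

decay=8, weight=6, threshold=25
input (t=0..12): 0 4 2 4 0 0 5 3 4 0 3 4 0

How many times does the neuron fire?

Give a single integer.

Answer: 4

Derivation:
t=0: input=0 -> V=0
t=1: input=4 -> V=24
t=2: input=2 -> V=0 FIRE
t=3: input=4 -> V=24
t=4: input=0 -> V=19
t=5: input=0 -> V=15
t=6: input=5 -> V=0 FIRE
t=7: input=3 -> V=18
t=8: input=4 -> V=0 FIRE
t=9: input=0 -> V=0
t=10: input=3 -> V=18
t=11: input=4 -> V=0 FIRE
t=12: input=0 -> V=0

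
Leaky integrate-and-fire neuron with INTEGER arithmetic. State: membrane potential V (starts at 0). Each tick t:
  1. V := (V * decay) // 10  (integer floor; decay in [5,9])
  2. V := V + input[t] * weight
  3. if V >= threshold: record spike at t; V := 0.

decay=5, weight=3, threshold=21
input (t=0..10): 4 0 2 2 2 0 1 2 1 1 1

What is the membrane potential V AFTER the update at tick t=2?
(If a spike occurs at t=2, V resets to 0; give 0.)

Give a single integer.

t=0: input=4 -> V=12
t=1: input=0 -> V=6
t=2: input=2 -> V=9
t=3: input=2 -> V=10
t=4: input=2 -> V=11
t=5: input=0 -> V=5
t=6: input=1 -> V=5
t=7: input=2 -> V=8
t=8: input=1 -> V=7
t=9: input=1 -> V=6
t=10: input=1 -> V=6

Answer: 9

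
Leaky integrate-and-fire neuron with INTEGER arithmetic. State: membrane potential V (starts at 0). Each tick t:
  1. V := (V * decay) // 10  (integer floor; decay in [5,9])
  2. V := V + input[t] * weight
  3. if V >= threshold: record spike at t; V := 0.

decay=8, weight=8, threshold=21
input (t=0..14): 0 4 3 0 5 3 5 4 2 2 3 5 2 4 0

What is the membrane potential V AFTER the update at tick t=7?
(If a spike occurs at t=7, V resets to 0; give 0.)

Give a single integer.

Answer: 0

Derivation:
t=0: input=0 -> V=0
t=1: input=4 -> V=0 FIRE
t=2: input=3 -> V=0 FIRE
t=3: input=0 -> V=0
t=4: input=5 -> V=0 FIRE
t=5: input=3 -> V=0 FIRE
t=6: input=5 -> V=0 FIRE
t=7: input=4 -> V=0 FIRE
t=8: input=2 -> V=16
t=9: input=2 -> V=0 FIRE
t=10: input=3 -> V=0 FIRE
t=11: input=5 -> V=0 FIRE
t=12: input=2 -> V=16
t=13: input=4 -> V=0 FIRE
t=14: input=0 -> V=0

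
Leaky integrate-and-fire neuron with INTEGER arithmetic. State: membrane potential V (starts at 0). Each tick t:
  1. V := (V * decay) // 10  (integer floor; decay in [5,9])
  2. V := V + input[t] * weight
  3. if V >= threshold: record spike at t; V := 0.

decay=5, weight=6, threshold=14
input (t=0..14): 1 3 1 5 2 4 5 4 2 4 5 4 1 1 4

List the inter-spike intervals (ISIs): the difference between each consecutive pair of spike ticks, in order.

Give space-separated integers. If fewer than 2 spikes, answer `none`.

t=0: input=1 -> V=6
t=1: input=3 -> V=0 FIRE
t=2: input=1 -> V=6
t=3: input=5 -> V=0 FIRE
t=4: input=2 -> V=12
t=5: input=4 -> V=0 FIRE
t=6: input=5 -> V=0 FIRE
t=7: input=4 -> V=0 FIRE
t=8: input=2 -> V=12
t=9: input=4 -> V=0 FIRE
t=10: input=5 -> V=0 FIRE
t=11: input=4 -> V=0 FIRE
t=12: input=1 -> V=6
t=13: input=1 -> V=9
t=14: input=4 -> V=0 FIRE

Answer: 2 2 1 1 2 1 1 3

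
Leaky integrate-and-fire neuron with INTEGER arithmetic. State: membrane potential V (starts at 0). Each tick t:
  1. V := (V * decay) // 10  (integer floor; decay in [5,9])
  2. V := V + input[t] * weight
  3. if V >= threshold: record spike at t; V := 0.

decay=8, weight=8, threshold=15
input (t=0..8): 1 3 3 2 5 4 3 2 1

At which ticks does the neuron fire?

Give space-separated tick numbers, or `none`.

Answer: 1 2 3 4 5 6 7

Derivation:
t=0: input=1 -> V=8
t=1: input=3 -> V=0 FIRE
t=2: input=3 -> V=0 FIRE
t=3: input=2 -> V=0 FIRE
t=4: input=5 -> V=0 FIRE
t=5: input=4 -> V=0 FIRE
t=6: input=3 -> V=0 FIRE
t=7: input=2 -> V=0 FIRE
t=8: input=1 -> V=8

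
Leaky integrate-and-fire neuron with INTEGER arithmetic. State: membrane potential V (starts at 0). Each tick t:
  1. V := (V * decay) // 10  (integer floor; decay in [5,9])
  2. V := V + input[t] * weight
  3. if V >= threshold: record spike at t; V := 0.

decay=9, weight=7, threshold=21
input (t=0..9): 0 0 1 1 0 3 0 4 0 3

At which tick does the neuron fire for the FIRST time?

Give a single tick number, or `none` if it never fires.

Answer: 5

Derivation:
t=0: input=0 -> V=0
t=1: input=0 -> V=0
t=2: input=1 -> V=7
t=3: input=1 -> V=13
t=4: input=0 -> V=11
t=5: input=3 -> V=0 FIRE
t=6: input=0 -> V=0
t=7: input=4 -> V=0 FIRE
t=8: input=0 -> V=0
t=9: input=3 -> V=0 FIRE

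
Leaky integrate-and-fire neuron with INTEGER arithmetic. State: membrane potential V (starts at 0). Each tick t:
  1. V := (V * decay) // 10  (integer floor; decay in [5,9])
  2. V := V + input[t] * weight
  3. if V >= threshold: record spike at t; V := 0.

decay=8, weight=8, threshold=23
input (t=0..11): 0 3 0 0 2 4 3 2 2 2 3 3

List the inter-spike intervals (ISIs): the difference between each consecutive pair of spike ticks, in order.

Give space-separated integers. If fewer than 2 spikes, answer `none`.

Answer: 4 1 2 2 1

Derivation:
t=0: input=0 -> V=0
t=1: input=3 -> V=0 FIRE
t=2: input=0 -> V=0
t=3: input=0 -> V=0
t=4: input=2 -> V=16
t=5: input=4 -> V=0 FIRE
t=6: input=3 -> V=0 FIRE
t=7: input=2 -> V=16
t=8: input=2 -> V=0 FIRE
t=9: input=2 -> V=16
t=10: input=3 -> V=0 FIRE
t=11: input=3 -> V=0 FIRE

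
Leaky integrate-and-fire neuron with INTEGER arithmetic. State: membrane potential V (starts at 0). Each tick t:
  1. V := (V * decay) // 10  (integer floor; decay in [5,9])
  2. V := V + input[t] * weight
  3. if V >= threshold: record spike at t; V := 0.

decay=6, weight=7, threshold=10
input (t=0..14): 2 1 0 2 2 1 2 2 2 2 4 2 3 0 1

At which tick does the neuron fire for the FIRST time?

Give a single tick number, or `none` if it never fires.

Answer: 0

Derivation:
t=0: input=2 -> V=0 FIRE
t=1: input=1 -> V=7
t=2: input=0 -> V=4
t=3: input=2 -> V=0 FIRE
t=4: input=2 -> V=0 FIRE
t=5: input=1 -> V=7
t=6: input=2 -> V=0 FIRE
t=7: input=2 -> V=0 FIRE
t=8: input=2 -> V=0 FIRE
t=9: input=2 -> V=0 FIRE
t=10: input=4 -> V=0 FIRE
t=11: input=2 -> V=0 FIRE
t=12: input=3 -> V=0 FIRE
t=13: input=0 -> V=0
t=14: input=1 -> V=7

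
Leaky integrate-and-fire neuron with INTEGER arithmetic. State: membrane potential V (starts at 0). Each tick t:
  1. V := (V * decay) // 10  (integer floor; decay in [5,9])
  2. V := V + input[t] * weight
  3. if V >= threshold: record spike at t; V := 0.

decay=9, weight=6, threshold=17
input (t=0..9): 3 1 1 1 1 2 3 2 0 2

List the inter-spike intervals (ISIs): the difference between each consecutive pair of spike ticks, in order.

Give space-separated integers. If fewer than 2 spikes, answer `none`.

t=0: input=3 -> V=0 FIRE
t=1: input=1 -> V=6
t=2: input=1 -> V=11
t=3: input=1 -> V=15
t=4: input=1 -> V=0 FIRE
t=5: input=2 -> V=12
t=6: input=3 -> V=0 FIRE
t=7: input=2 -> V=12
t=8: input=0 -> V=10
t=9: input=2 -> V=0 FIRE

Answer: 4 2 3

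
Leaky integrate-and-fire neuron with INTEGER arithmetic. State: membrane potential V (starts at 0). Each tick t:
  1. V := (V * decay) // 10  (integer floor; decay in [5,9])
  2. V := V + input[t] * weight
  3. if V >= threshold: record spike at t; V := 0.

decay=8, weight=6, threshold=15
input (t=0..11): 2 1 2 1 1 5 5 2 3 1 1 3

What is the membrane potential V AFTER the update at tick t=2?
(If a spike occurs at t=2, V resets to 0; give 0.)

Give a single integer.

Answer: 12

Derivation:
t=0: input=2 -> V=12
t=1: input=1 -> V=0 FIRE
t=2: input=2 -> V=12
t=3: input=1 -> V=0 FIRE
t=4: input=1 -> V=6
t=5: input=5 -> V=0 FIRE
t=6: input=5 -> V=0 FIRE
t=7: input=2 -> V=12
t=8: input=3 -> V=0 FIRE
t=9: input=1 -> V=6
t=10: input=1 -> V=10
t=11: input=3 -> V=0 FIRE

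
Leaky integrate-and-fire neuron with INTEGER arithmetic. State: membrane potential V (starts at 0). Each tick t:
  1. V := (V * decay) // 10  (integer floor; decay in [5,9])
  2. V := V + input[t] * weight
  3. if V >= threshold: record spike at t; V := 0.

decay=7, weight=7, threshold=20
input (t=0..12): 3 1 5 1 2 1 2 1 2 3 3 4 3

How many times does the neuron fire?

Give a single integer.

Answer: 7

Derivation:
t=0: input=3 -> V=0 FIRE
t=1: input=1 -> V=7
t=2: input=5 -> V=0 FIRE
t=3: input=1 -> V=7
t=4: input=2 -> V=18
t=5: input=1 -> V=19
t=6: input=2 -> V=0 FIRE
t=7: input=1 -> V=7
t=8: input=2 -> V=18
t=9: input=3 -> V=0 FIRE
t=10: input=3 -> V=0 FIRE
t=11: input=4 -> V=0 FIRE
t=12: input=3 -> V=0 FIRE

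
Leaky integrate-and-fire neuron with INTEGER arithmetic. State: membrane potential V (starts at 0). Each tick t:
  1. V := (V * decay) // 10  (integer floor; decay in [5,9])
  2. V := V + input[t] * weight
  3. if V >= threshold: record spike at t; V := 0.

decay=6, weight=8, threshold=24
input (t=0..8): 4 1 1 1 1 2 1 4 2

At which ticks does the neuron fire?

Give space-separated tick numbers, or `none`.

t=0: input=4 -> V=0 FIRE
t=1: input=1 -> V=8
t=2: input=1 -> V=12
t=3: input=1 -> V=15
t=4: input=1 -> V=17
t=5: input=2 -> V=0 FIRE
t=6: input=1 -> V=8
t=7: input=4 -> V=0 FIRE
t=8: input=2 -> V=16

Answer: 0 5 7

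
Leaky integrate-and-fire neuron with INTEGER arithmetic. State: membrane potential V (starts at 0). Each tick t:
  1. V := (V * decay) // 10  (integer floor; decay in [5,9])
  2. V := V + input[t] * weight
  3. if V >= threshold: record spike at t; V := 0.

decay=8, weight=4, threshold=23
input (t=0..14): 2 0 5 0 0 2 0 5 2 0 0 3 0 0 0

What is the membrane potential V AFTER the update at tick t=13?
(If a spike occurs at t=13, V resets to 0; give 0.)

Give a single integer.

Answer: 9

Derivation:
t=0: input=2 -> V=8
t=1: input=0 -> V=6
t=2: input=5 -> V=0 FIRE
t=3: input=0 -> V=0
t=4: input=0 -> V=0
t=5: input=2 -> V=8
t=6: input=0 -> V=6
t=7: input=5 -> V=0 FIRE
t=8: input=2 -> V=8
t=9: input=0 -> V=6
t=10: input=0 -> V=4
t=11: input=3 -> V=15
t=12: input=0 -> V=12
t=13: input=0 -> V=9
t=14: input=0 -> V=7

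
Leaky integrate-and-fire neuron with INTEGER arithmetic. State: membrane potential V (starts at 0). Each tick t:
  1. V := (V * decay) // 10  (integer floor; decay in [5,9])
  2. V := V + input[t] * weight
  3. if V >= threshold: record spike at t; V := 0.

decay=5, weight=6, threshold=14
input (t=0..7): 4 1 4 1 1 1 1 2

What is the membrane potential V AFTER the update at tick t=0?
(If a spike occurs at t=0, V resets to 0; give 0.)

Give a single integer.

Answer: 0

Derivation:
t=0: input=4 -> V=0 FIRE
t=1: input=1 -> V=6
t=2: input=4 -> V=0 FIRE
t=3: input=1 -> V=6
t=4: input=1 -> V=9
t=5: input=1 -> V=10
t=6: input=1 -> V=11
t=7: input=2 -> V=0 FIRE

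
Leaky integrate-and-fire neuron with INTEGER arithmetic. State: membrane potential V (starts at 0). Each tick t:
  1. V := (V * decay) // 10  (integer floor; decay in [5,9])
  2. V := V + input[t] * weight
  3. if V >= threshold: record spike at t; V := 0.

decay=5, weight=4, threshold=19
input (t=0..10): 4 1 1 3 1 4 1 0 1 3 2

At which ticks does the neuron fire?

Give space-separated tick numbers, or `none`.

t=0: input=4 -> V=16
t=1: input=1 -> V=12
t=2: input=1 -> V=10
t=3: input=3 -> V=17
t=4: input=1 -> V=12
t=5: input=4 -> V=0 FIRE
t=6: input=1 -> V=4
t=7: input=0 -> V=2
t=8: input=1 -> V=5
t=9: input=3 -> V=14
t=10: input=2 -> V=15

Answer: 5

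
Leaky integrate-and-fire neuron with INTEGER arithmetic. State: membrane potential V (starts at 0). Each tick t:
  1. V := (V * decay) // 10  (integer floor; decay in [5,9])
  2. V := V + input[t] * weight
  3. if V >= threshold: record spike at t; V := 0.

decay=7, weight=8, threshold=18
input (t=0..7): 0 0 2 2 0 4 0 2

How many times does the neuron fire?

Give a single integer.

t=0: input=0 -> V=0
t=1: input=0 -> V=0
t=2: input=2 -> V=16
t=3: input=2 -> V=0 FIRE
t=4: input=0 -> V=0
t=5: input=4 -> V=0 FIRE
t=6: input=0 -> V=0
t=7: input=2 -> V=16

Answer: 2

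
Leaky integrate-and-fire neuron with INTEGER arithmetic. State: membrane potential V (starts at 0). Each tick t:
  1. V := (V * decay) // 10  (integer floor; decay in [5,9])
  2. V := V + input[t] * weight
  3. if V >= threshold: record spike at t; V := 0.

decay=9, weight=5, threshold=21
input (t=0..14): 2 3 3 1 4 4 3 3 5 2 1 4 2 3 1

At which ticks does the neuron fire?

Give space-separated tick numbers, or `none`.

t=0: input=2 -> V=10
t=1: input=3 -> V=0 FIRE
t=2: input=3 -> V=15
t=3: input=1 -> V=18
t=4: input=4 -> V=0 FIRE
t=5: input=4 -> V=20
t=6: input=3 -> V=0 FIRE
t=7: input=3 -> V=15
t=8: input=5 -> V=0 FIRE
t=9: input=2 -> V=10
t=10: input=1 -> V=14
t=11: input=4 -> V=0 FIRE
t=12: input=2 -> V=10
t=13: input=3 -> V=0 FIRE
t=14: input=1 -> V=5

Answer: 1 4 6 8 11 13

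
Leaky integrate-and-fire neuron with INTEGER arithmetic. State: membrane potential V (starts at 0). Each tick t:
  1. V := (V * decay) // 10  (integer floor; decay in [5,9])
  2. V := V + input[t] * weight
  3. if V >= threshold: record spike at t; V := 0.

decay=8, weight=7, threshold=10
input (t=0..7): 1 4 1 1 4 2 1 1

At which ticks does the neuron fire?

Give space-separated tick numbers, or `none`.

t=0: input=1 -> V=7
t=1: input=4 -> V=0 FIRE
t=2: input=1 -> V=7
t=3: input=1 -> V=0 FIRE
t=4: input=4 -> V=0 FIRE
t=5: input=2 -> V=0 FIRE
t=6: input=1 -> V=7
t=7: input=1 -> V=0 FIRE

Answer: 1 3 4 5 7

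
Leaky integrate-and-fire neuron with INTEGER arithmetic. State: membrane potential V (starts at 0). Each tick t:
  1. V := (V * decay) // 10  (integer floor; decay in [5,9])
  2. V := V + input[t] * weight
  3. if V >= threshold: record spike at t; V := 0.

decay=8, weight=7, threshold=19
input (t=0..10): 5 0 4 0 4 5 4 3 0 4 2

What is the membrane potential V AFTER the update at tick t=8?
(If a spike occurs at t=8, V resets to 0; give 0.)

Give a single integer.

Answer: 0

Derivation:
t=0: input=5 -> V=0 FIRE
t=1: input=0 -> V=0
t=2: input=4 -> V=0 FIRE
t=3: input=0 -> V=0
t=4: input=4 -> V=0 FIRE
t=5: input=5 -> V=0 FIRE
t=6: input=4 -> V=0 FIRE
t=7: input=3 -> V=0 FIRE
t=8: input=0 -> V=0
t=9: input=4 -> V=0 FIRE
t=10: input=2 -> V=14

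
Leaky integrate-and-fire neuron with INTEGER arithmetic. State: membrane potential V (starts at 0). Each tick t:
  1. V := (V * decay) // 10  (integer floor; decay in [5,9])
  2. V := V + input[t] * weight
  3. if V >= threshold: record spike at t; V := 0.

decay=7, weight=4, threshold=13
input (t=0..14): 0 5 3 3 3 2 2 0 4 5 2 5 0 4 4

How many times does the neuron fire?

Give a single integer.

t=0: input=0 -> V=0
t=1: input=5 -> V=0 FIRE
t=2: input=3 -> V=12
t=3: input=3 -> V=0 FIRE
t=4: input=3 -> V=12
t=5: input=2 -> V=0 FIRE
t=6: input=2 -> V=8
t=7: input=0 -> V=5
t=8: input=4 -> V=0 FIRE
t=9: input=5 -> V=0 FIRE
t=10: input=2 -> V=8
t=11: input=5 -> V=0 FIRE
t=12: input=0 -> V=0
t=13: input=4 -> V=0 FIRE
t=14: input=4 -> V=0 FIRE

Answer: 8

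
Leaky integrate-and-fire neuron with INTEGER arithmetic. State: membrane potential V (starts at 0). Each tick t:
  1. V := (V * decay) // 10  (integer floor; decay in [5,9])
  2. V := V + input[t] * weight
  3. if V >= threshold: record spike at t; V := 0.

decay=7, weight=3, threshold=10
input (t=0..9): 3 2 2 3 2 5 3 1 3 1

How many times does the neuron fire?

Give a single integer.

Answer: 4

Derivation:
t=0: input=3 -> V=9
t=1: input=2 -> V=0 FIRE
t=2: input=2 -> V=6
t=3: input=3 -> V=0 FIRE
t=4: input=2 -> V=6
t=5: input=5 -> V=0 FIRE
t=6: input=3 -> V=9
t=7: input=1 -> V=9
t=8: input=3 -> V=0 FIRE
t=9: input=1 -> V=3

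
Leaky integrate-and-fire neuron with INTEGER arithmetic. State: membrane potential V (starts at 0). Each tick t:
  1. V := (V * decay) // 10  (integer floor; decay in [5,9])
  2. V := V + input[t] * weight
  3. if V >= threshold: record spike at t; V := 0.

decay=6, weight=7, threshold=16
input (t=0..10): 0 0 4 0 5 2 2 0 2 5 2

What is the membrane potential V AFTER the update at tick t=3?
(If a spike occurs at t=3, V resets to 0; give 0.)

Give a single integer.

t=0: input=0 -> V=0
t=1: input=0 -> V=0
t=2: input=4 -> V=0 FIRE
t=3: input=0 -> V=0
t=4: input=5 -> V=0 FIRE
t=5: input=2 -> V=14
t=6: input=2 -> V=0 FIRE
t=7: input=0 -> V=0
t=8: input=2 -> V=14
t=9: input=5 -> V=0 FIRE
t=10: input=2 -> V=14

Answer: 0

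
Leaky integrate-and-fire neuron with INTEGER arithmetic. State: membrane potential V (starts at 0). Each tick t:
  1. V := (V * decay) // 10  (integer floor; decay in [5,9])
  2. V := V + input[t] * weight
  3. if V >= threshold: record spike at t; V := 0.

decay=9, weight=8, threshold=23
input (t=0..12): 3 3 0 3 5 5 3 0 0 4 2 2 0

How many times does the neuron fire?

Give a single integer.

t=0: input=3 -> V=0 FIRE
t=1: input=3 -> V=0 FIRE
t=2: input=0 -> V=0
t=3: input=3 -> V=0 FIRE
t=4: input=5 -> V=0 FIRE
t=5: input=5 -> V=0 FIRE
t=6: input=3 -> V=0 FIRE
t=7: input=0 -> V=0
t=8: input=0 -> V=0
t=9: input=4 -> V=0 FIRE
t=10: input=2 -> V=16
t=11: input=2 -> V=0 FIRE
t=12: input=0 -> V=0

Answer: 8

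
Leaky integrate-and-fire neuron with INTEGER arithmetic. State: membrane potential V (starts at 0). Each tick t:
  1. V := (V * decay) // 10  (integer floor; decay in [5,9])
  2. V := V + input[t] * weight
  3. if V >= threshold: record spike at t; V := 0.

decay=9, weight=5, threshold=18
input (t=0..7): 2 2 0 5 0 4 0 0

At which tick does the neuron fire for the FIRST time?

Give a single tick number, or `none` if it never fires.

t=0: input=2 -> V=10
t=1: input=2 -> V=0 FIRE
t=2: input=0 -> V=0
t=3: input=5 -> V=0 FIRE
t=4: input=0 -> V=0
t=5: input=4 -> V=0 FIRE
t=6: input=0 -> V=0
t=7: input=0 -> V=0

Answer: 1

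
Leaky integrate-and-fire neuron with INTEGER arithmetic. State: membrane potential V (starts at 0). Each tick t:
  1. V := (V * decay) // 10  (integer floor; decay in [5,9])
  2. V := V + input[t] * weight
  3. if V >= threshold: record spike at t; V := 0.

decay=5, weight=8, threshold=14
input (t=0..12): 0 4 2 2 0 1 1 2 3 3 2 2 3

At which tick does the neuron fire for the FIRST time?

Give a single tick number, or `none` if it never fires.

Answer: 1

Derivation:
t=0: input=0 -> V=0
t=1: input=4 -> V=0 FIRE
t=2: input=2 -> V=0 FIRE
t=3: input=2 -> V=0 FIRE
t=4: input=0 -> V=0
t=5: input=1 -> V=8
t=6: input=1 -> V=12
t=7: input=2 -> V=0 FIRE
t=8: input=3 -> V=0 FIRE
t=9: input=3 -> V=0 FIRE
t=10: input=2 -> V=0 FIRE
t=11: input=2 -> V=0 FIRE
t=12: input=3 -> V=0 FIRE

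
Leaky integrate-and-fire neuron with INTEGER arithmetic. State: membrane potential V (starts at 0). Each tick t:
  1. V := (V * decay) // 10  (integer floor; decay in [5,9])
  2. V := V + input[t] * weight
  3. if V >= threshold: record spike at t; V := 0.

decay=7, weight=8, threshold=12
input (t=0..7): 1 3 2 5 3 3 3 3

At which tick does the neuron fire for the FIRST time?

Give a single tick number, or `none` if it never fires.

t=0: input=1 -> V=8
t=1: input=3 -> V=0 FIRE
t=2: input=2 -> V=0 FIRE
t=3: input=5 -> V=0 FIRE
t=4: input=3 -> V=0 FIRE
t=5: input=3 -> V=0 FIRE
t=6: input=3 -> V=0 FIRE
t=7: input=3 -> V=0 FIRE

Answer: 1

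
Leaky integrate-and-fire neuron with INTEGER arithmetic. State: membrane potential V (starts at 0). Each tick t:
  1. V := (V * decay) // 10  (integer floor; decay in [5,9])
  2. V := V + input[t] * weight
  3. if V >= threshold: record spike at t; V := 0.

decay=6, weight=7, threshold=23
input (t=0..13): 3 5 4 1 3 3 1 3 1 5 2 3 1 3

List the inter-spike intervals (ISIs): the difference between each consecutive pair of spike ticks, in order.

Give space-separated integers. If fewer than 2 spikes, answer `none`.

Answer: 1 2 3 2 2 2

Derivation:
t=0: input=3 -> V=21
t=1: input=5 -> V=0 FIRE
t=2: input=4 -> V=0 FIRE
t=3: input=1 -> V=7
t=4: input=3 -> V=0 FIRE
t=5: input=3 -> V=21
t=6: input=1 -> V=19
t=7: input=3 -> V=0 FIRE
t=8: input=1 -> V=7
t=9: input=5 -> V=0 FIRE
t=10: input=2 -> V=14
t=11: input=3 -> V=0 FIRE
t=12: input=1 -> V=7
t=13: input=3 -> V=0 FIRE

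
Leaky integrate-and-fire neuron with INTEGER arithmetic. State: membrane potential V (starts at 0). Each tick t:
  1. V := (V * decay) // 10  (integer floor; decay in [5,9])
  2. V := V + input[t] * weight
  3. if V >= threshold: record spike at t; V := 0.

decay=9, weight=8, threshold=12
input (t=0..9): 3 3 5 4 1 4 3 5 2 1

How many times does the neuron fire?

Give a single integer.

t=0: input=3 -> V=0 FIRE
t=1: input=3 -> V=0 FIRE
t=2: input=5 -> V=0 FIRE
t=3: input=4 -> V=0 FIRE
t=4: input=1 -> V=8
t=5: input=4 -> V=0 FIRE
t=6: input=3 -> V=0 FIRE
t=7: input=5 -> V=0 FIRE
t=8: input=2 -> V=0 FIRE
t=9: input=1 -> V=8

Answer: 8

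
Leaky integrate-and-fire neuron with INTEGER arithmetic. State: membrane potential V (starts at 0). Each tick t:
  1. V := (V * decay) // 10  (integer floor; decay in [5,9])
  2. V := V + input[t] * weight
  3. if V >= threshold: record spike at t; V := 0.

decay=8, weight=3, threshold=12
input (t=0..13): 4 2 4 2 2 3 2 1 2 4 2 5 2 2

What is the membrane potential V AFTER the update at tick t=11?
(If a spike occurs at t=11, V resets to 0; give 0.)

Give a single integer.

Answer: 0

Derivation:
t=0: input=4 -> V=0 FIRE
t=1: input=2 -> V=6
t=2: input=4 -> V=0 FIRE
t=3: input=2 -> V=6
t=4: input=2 -> V=10
t=5: input=3 -> V=0 FIRE
t=6: input=2 -> V=6
t=7: input=1 -> V=7
t=8: input=2 -> V=11
t=9: input=4 -> V=0 FIRE
t=10: input=2 -> V=6
t=11: input=5 -> V=0 FIRE
t=12: input=2 -> V=6
t=13: input=2 -> V=10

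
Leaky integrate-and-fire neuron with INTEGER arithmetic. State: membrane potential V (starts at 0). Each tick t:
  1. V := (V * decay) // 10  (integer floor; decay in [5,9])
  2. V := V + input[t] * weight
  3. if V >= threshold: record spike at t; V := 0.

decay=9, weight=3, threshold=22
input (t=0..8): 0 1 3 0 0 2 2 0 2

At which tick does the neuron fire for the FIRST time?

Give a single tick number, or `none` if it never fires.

Answer: none

Derivation:
t=0: input=0 -> V=0
t=1: input=1 -> V=3
t=2: input=3 -> V=11
t=3: input=0 -> V=9
t=4: input=0 -> V=8
t=5: input=2 -> V=13
t=6: input=2 -> V=17
t=7: input=0 -> V=15
t=8: input=2 -> V=19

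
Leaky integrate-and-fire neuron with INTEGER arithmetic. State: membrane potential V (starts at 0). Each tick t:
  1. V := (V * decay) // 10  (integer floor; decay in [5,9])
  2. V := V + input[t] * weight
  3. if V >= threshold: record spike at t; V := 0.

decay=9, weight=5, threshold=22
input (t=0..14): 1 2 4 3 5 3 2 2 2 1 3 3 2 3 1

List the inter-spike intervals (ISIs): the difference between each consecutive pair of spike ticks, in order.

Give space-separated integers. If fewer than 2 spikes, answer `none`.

Answer: 2 2 3 2 2

Derivation:
t=0: input=1 -> V=5
t=1: input=2 -> V=14
t=2: input=4 -> V=0 FIRE
t=3: input=3 -> V=15
t=4: input=5 -> V=0 FIRE
t=5: input=3 -> V=15
t=6: input=2 -> V=0 FIRE
t=7: input=2 -> V=10
t=8: input=2 -> V=19
t=9: input=1 -> V=0 FIRE
t=10: input=3 -> V=15
t=11: input=3 -> V=0 FIRE
t=12: input=2 -> V=10
t=13: input=3 -> V=0 FIRE
t=14: input=1 -> V=5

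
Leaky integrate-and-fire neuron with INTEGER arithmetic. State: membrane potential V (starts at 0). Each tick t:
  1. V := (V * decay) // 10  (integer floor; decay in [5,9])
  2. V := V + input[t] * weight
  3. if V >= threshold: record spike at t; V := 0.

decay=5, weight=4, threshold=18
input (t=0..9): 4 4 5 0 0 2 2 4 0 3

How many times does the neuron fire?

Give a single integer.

t=0: input=4 -> V=16
t=1: input=4 -> V=0 FIRE
t=2: input=5 -> V=0 FIRE
t=3: input=0 -> V=0
t=4: input=0 -> V=0
t=5: input=2 -> V=8
t=6: input=2 -> V=12
t=7: input=4 -> V=0 FIRE
t=8: input=0 -> V=0
t=9: input=3 -> V=12

Answer: 3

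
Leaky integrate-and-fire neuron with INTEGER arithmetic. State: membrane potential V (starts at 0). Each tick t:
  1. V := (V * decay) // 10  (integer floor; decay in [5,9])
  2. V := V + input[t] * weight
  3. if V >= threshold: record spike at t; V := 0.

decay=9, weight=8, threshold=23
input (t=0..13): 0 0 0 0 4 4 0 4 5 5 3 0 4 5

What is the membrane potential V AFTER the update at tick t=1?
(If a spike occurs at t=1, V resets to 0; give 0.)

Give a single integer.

t=0: input=0 -> V=0
t=1: input=0 -> V=0
t=2: input=0 -> V=0
t=3: input=0 -> V=0
t=4: input=4 -> V=0 FIRE
t=5: input=4 -> V=0 FIRE
t=6: input=0 -> V=0
t=7: input=4 -> V=0 FIRE
t=8: input=5 -> V=0 FIRE
t=9: input=5 -> V=0 FIRE
t=10: input=3 -> V=0 FIRE
t=11: input=0 -> V=0
t=12: input=4 -> V=0 FIRE
t=13: input=5 -> V=0 FIRE

Answer: 0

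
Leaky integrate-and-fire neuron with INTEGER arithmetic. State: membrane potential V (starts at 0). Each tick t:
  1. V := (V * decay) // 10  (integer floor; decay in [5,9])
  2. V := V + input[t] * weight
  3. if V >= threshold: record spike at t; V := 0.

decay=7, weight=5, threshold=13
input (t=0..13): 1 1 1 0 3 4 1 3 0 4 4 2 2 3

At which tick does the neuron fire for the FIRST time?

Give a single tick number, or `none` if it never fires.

Answer: 4

Derivation:
t=0: input=1 -> V=5
t=1: input=1 -> V=8
t=2: input=1 -> V=10
t=3: input=0 -> V=7
t=4: input=3 -> V=0 FIRE
t=5: input=4 -> V=0 FIRE
t=6: input=1 -> V=5
t=7: input=3 -> V=0 FIRE
t=8: input=0 -> V=0
t=9: input=4 -> V=0 FIRE
t=10: input=4 -> V=0 FIRE
t=11: input=2 -> V=10
t=12: input=2 -> V=0 FIRE
t=13: input=3 -> V=0 FIRE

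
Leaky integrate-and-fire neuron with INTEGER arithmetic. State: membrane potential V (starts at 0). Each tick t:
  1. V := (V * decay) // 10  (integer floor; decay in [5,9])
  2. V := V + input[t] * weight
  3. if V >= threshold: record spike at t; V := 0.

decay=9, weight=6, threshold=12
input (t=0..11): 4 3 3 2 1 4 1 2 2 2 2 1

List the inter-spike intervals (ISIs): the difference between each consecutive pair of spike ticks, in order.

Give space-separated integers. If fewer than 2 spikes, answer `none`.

t=0: input=4 -> V=0 FIRE
t=1: input=3 -> V=0 FIRE
t=2: input=3 -> V=0 FIRE
t=3: input=2 -> V=0 FIRE
t=4: input=1 -> V=6
t=5: input=4 -> V=0 FIRE
t=6: input=1 -> V=6
t=7: input=2 -> V=0 FIRE
t=8: input=2 -> V=0 FIRE
t=9: input=2 -> V=0 FIRE
t=10: input=2 -> V=0 FIRE
t=11: input=1 -> V=6

Answer: 1 1 1 2 2 1 1 1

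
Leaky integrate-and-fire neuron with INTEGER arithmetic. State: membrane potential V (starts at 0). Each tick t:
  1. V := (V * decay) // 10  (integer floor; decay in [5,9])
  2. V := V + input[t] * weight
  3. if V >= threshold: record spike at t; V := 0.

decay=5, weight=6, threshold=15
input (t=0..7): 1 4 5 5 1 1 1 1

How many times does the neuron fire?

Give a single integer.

Answer: 3

Derivation:
t=0: input=1 -> V=6
t=1: input=4 -> V=0 FIRE
t=2: input=5 -> V=0 FIRE
t=3: input=5 -> V=0 FIRE
t=4: input=1 -> V=6
t=5: input=1 -> V=9
t=6: input=1 -> V=10
t=7: input=1 -> V=11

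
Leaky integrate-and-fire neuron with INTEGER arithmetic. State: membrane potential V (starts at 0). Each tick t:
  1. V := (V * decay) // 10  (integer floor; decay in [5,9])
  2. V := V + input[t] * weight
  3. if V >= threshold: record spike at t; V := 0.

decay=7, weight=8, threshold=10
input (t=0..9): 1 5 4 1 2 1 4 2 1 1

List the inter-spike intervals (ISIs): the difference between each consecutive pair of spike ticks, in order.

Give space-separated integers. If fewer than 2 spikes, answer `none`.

t=0: input=1 -> V=8
t=1: input=5 -> V=0 FIRE
t=2: input=4 -> V=0 FIRE
t=3: input=1 -> V=8
t=4: input=2 -> V=0 FIRE
t=5: input=1 -> V=8
t=6: input=4 -> V=0 FIRE
t=7: input=2 -> V=0 FIRE
t=8: input=1 -> V=8
t=9: input=1 -> V=0 FIRE

Answer: 1 2 2 1 2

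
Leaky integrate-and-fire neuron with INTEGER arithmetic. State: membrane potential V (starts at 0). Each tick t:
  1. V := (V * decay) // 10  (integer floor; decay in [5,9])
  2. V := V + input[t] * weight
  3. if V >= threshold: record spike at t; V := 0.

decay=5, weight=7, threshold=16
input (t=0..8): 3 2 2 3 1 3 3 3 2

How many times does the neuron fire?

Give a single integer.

Answer: 6

Derivation:
t=0: input=3 -> V=0 FIRE
t=1: input=2 -> V=14
t=2: input=2 -> V=0 FIRE
t=3: input=3 -> V=0 FIRE
t=4: input=1 -> V=7
t=5: input=3 -> V=0 FIRE
t=6: input=3 -> V=0 FIRE
t=7: input=3 -> V=0 FIRE
t=8: input=2 -> V=14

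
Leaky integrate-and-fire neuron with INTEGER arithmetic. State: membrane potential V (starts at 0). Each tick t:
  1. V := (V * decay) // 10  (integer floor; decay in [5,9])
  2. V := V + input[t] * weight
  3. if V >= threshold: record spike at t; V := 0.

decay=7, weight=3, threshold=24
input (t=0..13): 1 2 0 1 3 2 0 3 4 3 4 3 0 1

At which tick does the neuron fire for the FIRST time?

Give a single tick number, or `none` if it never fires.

Answer: 9

Derivation:
t=0: input=1 -> V=3
t=1: input=2 -> V=8
t=2: input=0 -> V=5
t=3: input=1 -> V=6
t=4: input=3 -> V=13
t=5: input=2 -> V=15
t=6: input=0 -> V=10
t=7: input=3 -> V=16
t=8: input=4 -> V=23
t=9: input=3 -> V=0 FIRE
t=10: input=4 -> V=12
t=11: input=3 -> V=17
t=12: input=0 -> V=11
t=13: input=1 -> V=10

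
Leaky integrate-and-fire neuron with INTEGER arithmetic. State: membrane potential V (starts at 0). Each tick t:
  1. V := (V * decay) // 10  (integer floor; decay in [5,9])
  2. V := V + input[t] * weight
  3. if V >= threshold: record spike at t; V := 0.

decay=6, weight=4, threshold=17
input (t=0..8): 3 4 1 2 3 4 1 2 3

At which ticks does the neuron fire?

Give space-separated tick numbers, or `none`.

t=0: input=3 -> V=12
t=1: input=4 -> V=0 FIRE
t=2: input=1 -> V=4
t=3: input=2 -> V=10
t=4: input=3 -> V=0 FIRE
t=5: input=4 -> V=16
t=6: input=1 -> V=13
t=7: input=2 -> V=15
t=8: input=3 -> V=0 FIRE

Answer: 1 4 8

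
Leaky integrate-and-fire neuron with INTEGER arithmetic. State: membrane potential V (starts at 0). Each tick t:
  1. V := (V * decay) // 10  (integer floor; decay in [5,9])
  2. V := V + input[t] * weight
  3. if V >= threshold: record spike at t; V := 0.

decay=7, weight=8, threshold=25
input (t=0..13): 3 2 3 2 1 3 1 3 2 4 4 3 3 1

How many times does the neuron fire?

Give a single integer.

t=0: input=3 -> V=24
t=1: input=2 -> V=0 FIRE
t=2: input=3 -> V=24
t=3: input=2 -> V=0 FIRE
t=4: input=1 -> V=8
t=5: input=3 -> V=0 FIRE
t=6: input=1 -> V=8
t=7: input=3 -> V=0 FIRE
t=8: input=2 -> V=16
t=9: input=4 -> V=0 FIRE
t=10: input=4 -> V=0 FIRE
t=11: input=3 -> V=24
t=12: input=3 -> V=0 FIRE
t=13: input=1 -> V=8

Answer: 7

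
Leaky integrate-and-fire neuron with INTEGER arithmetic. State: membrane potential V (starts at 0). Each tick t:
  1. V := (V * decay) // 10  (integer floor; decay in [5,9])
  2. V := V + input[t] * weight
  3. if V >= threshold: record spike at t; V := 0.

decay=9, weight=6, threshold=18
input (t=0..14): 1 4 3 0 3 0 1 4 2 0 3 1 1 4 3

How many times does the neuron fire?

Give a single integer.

Answer: 7

Derivation:
t=0: input=1 -> V=6
t=1: input=4 -> V=0 FIRE
t=2: input=3 -> V=0 FIRE
t=3: input=0 -> V=0
t=4: input=3 -> V=0 FIRE
t=5: input=0 -> V=0
t=6: input=1 -> V=6
t=7: input=4 -> V=0 FIRE
t=8: input=2 -> V=12
t=9: input=0 -> V=10
t=10: input=3 -> V=0 FIRE
t=11: input=1 -> V=6
t=12: input=1 -> V=11
t=13: input=4 -> V=0 FIRE
t=14: input=3 -> V=0 FIRE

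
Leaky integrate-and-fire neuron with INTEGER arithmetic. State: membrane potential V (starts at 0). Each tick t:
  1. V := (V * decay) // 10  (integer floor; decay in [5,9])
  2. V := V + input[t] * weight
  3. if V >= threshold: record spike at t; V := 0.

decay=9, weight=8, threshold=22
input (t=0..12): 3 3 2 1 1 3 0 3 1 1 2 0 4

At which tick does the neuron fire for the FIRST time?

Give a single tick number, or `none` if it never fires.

t=0: input=3 -> V=0 FIRE
t=1: input=3 -> V=0 FIRE
t=2: input=2 -> V=16
t=3: input=1 -> V=0 FIRE
t=4: input=1 -> V=8
t=5: input=3 -> V=0 FIRE
t=6: input=0 -> V=0
t=7: input=3 -> V=0 FIRE
t=8: input=1 -> V=8
t=9: input=1 -> V=15
t=10: input=2 -> V=0 FIRE
t=11: input=0 -> V=0
t=12: input=4 -> V=0 FIRE

Answer: 0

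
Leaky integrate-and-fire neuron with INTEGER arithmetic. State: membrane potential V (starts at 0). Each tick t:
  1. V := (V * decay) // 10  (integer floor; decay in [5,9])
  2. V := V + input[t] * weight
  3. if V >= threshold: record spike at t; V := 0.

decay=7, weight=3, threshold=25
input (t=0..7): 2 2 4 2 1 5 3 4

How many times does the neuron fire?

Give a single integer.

t=0: input=2 -> V=6
t=1: input=2 -> V=10
t=2: input=4 -> V=19
t=3: input=2 -> V=19
t=4: input=1 -> V=16
t=5: input=5 -> V=0 FIRE
t=6: input=3 -> V=9
t=7: input=4 -> V=18

Answer: 1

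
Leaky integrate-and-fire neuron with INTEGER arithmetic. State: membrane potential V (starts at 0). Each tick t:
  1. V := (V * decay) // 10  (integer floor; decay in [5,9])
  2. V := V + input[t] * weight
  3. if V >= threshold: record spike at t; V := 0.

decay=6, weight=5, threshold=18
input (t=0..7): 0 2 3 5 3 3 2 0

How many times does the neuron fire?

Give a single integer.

t=0: input=0 -> V=0
t=1: input=2 -> V=10
t=2: input=3 -> V=0 FIRE
t=3: input=5 -> V=0 FIRE
t=4: input=3 -> V=15
t=5: input=3 -> V=0 FIRE
t=6: input=2 -> V=10
t=7: input=0 -> V=6

Answer: 3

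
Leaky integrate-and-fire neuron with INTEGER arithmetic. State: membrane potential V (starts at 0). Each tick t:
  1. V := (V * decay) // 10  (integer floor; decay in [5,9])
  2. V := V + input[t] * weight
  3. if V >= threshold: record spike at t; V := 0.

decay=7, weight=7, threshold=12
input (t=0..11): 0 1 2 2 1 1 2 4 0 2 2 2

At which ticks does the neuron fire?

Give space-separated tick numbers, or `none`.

Answer: 2 3 6 7 9 10 11

Derivation:
t=0: input=0 -> V=0
t=1: input=1 -> V=7
t=2: input=2 -> V=0 FIRE
t=3: input=2 -> V=0 FIRE
t=4: input=1 -> V=7
t=5: input=1 -> V=11
t=6: input=2 -> V=0 FIRE
t=7: input=4 -> V=0 FIRE
t=8: input=0 -> V=0
t=9: input=2 -> V=0 FIRE
t=10: input=2 -> V=0 FIRE
t=11: input=2 -> V=0 FIRE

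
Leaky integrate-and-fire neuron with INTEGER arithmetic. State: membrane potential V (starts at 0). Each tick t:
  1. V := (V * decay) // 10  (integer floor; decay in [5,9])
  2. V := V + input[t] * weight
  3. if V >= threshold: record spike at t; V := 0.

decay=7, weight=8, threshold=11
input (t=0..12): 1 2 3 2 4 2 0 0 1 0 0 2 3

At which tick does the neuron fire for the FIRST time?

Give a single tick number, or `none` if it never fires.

t=0: input=1 -> V=8
t=1: input=2 -> V=0 FIRE
t=2: input=3 -> V=0 FIRE
t=3: input=2 -> V=0 FIRE
t=4: input=4 -> V=0 FIRE
t=5: input=2 -> V=0 FIRE
t=6: input=0 -> V=0
t=7: input=0 -> V=0
t=8: input=1 -> V=8
t=9: input=0 -> V=5
t=10: input=0 -> V=3
t=11: input=2 -> V=0 FIRE
t=12: input=3 -> V=0 FIRE

Answer: 1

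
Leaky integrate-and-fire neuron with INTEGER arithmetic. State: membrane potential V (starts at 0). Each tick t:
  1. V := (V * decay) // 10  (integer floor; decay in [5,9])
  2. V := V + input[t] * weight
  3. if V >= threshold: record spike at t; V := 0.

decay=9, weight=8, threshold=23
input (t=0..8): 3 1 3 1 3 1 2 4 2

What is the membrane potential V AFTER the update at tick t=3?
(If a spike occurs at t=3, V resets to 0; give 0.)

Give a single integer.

Answer: 8

Derivation:
t=0: input=3 -> V=0 FIRE
t=1: input=1 -> V=8
t=2: input=3 -> V=0 FIRE
t=3: input=1 -> V=8
t=4: input=3 -> V=0 FIRE
t=5: input=1 -> V=8
t=6: input=2 -> V=0 FIRE
t=7: input=4 -> V=0 FIRE
t=8: input=2 -> V=16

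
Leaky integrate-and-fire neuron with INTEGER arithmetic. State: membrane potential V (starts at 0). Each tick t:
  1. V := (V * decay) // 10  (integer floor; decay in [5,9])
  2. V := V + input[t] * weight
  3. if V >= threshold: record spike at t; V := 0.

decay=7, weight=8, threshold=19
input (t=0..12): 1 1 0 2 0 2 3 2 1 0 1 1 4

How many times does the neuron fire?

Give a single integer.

t=0: input=1 -> V=8
t=1: input=1 -> V=13
t=2: input=0 -> V=9
t=3: input=2 -> V=0 FIRE
t=4: input=0 -> V=0
t=5: input=2 -> V=16
t=6: input=3 -> V=0 FIRE
t=7: input=2 -> V=16
t=8: input=1 -> V=0 FIRE
t=9: input=0 -> V=0
t=10: input=1 -> V=8
t=11: input=1 -> V=13
t=12: input=4 -> V=0 FIRE

Answer: 4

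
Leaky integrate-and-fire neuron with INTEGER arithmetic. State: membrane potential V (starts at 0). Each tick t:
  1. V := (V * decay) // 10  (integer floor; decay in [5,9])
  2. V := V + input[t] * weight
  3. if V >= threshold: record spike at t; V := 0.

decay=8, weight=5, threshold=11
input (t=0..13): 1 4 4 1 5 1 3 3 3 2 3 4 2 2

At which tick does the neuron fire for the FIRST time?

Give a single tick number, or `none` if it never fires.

t=0: input=1 -> V=5
t=1: input=4 -> V=0 FIRE
t=2: input=4 -> V=0 FIRE
t=3: input=1 -> V=5
t=4: input=5 -> V=0 FIRE
t=5: input=1 -> V=5
t=6: input=3 -> V=0 FIRE
t=7: input=3 -> V=0 FIRE
t=8: input=3 -> V=0 FIRE
t=9: input=2 -> V=10
t=10: input=3 -> V=0 FIRE
t=11: input=4 -> V=0 FIRE
t=12: input=2 -> V=10
t=13: input=2 -> V=0 FIRE

Answer: 1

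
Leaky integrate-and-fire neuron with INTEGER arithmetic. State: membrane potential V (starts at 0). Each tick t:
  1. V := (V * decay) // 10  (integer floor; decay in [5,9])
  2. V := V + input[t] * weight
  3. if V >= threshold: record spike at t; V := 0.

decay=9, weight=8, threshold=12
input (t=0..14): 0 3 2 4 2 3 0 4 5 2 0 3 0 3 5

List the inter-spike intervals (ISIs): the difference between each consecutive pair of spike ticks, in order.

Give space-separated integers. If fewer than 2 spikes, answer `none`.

Answer: 1 1 1 1 2 1 1 2 2 1

Derivation:
t=0: input=0 -> V=0
t=1: input=3 -> V=0 FIRE
t=2: input=2 -> V=0 FIRE
t=3: input=4 -> V=0 FIRE
t=4: input=2 -> V=0 FIRE
t=5: input=3 -> V=0 FIRE
t=6: input=0 -> V=0
t=7: input=4 -> V=0 FIRE
t=8: input=5 -> V=0 FIRE
t=9: input=2 -> V=0 FIRE
t=10: input=0 -> V=0
t=11: input=3 -> V=0 FIRE
t=12: input=0 -> V=0
t=13: input=3 -> V=0 FIRE
t=14: input=5 -> V=0 FIRE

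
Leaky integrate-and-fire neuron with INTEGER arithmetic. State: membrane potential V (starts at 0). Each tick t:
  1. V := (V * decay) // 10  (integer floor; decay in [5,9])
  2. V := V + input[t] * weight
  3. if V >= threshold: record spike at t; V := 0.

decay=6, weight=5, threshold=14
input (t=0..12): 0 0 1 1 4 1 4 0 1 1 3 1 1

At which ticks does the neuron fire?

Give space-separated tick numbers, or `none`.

Answer: 4 6 10

Derivation:
t=0: input=0 -> V=0
t=1: input=0 -> V=0
t=2: input=1 -> V=5
t=3: input=1 -> V=8
t=4: input=4 -> V=0 FIRE
t=5: input=1 -> V=5
t=6: input=4 -> V=0 FIRE
t=7: input=0 -> V=0
t=8: input=1 -> V=5
t=9: input=1 -> V=8
t=10: input=3 -> V=0 FIRE
t=11: input=1 -> V=5
t=12: input=1 -> V=8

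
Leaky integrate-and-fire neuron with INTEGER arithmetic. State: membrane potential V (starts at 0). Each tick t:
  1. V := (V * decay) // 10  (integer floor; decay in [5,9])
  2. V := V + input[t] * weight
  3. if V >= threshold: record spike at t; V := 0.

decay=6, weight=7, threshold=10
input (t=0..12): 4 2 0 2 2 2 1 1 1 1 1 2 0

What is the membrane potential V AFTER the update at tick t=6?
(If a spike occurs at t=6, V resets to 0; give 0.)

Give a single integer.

Answer: 7

Derivation:
t=0: input=4 -> V=0 FIRE
t=1: input=2 -> V=0 FIRE
t=2: input=0 -> V=0
t=3: input=2 -> V=0 FIRE
t=4: input=2 -> V=0 FIRE
t=5: input=2 -> V=0 FIRE
t=6: input=1 -> V=7
t=7: input=1 -> V=0 FIRE
t=8: input=1 -> V=7
t=9: input=1 -> V=0 FIRE
t=10: input=1 -> V=7
t=11: input=2 -> V=0 FIRE
t=12: input=0 -> V=0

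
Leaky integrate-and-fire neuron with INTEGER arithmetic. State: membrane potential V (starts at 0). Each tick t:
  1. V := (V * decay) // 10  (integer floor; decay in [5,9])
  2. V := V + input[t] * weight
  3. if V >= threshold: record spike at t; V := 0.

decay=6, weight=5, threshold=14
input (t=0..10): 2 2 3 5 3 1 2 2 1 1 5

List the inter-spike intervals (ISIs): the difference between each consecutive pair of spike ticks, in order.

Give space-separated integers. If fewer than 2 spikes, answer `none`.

t=0: input=2 -> V=10
t=1: input=2 -> V=0 FIRE
t=2: input=3 -> V=0 FIRE
t=3: input=5 -> V=0 FIRE
t=4: input=3 -> V=0 FIRE
t=5: input=1 -> V=5
t=6: input=2 -> V=13
t=7: input=2 -> V=0 FIRE
t=8: input=1 -> V=5
t=9: input=1 -> V=8
t=10: input=5 -> V=0 FIRE

Answer: 1 1 1 3 3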